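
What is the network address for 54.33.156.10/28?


IP:   00110110.00100001.10011100.00001010
Mask: 11111111.11111111.11111111.11110000
AND operation:
Net:  00110110.00100001.10011100.00000000
Network: 54.33.156.0/28


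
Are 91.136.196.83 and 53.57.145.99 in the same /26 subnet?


Mask: 255.255.255.192
91.136.196.83 AND mask = 91.136.196.64
53.57.145.99 AND mask = 53.57.145.64
No, different subnets (91.136.196.64 vs 53.57.145.64)


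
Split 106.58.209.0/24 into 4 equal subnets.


New prefix = 24 + 2 = 26
Each subnet has 64 addresses
  106.58.209.0/26
  106.58.209.64/26
  106.58.209.128/26
  106.58.209.192/26
Subnets: 106.58.209.0/26, 106.58.209.64/26, 106.58.209.128/26, 106.58.209.192/26


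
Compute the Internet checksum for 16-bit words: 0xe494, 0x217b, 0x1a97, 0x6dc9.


Sum all words (with carry folding):
+ 0xe494 = 0xe494
+ 0x217b = 0x0610
+ 0x1a97 = 0x20a7
+ 0x6dc9 = 0x8e70
One's complement: ~0x8e70
Checksum = 0x718f


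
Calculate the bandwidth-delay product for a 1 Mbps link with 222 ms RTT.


BDP = bandwidth * RTT
= 1 Mbps * 222 ms
= 1 * 1e6 * 222 / 1000 bits
= 222000 bits
= 27750 bytes
= 27.0996 KB
BDP = 222000 bits (27750 bytes)


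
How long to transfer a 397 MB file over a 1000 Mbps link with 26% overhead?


Effective throughput = 1000 * (1 - 26/100) = 740 Mbps
File size in Mb = 397 * 8 = 3176 Mb
Time = 3176 / 740
Time = 4.2919 seconds


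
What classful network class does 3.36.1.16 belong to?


First octet: 3
Binary: 00000011
0xxxxxxx -> Class A (1-126)
Class A, default mask 255.0.0.0 (/8)


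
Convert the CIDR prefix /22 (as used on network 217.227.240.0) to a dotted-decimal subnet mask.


/22 means 22 network bits, 10 host bits
Binary: 11111111111111111111110000000000
Mask: 255.255.252.0


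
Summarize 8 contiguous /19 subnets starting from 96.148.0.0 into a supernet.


Original prefix: /19
Number of subnets: 8 = 2^3
New prefix = 19 - 3 = 16
Supernet: 96.148.0.0/16


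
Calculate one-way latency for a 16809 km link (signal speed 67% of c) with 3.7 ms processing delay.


Speed = 0.67 * 3e5 km/s = 201000 km/s
Propagation delay = 16809 / 201000 = 0.0836 s = 83.6269 ms
Processing delay = 3.7 ms
Total one-way latency = 87.3269 ms


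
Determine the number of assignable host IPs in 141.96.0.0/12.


Host bits = 32 - 12 = 20
Total addresses = 2^20 = 1048576
Usable = total - 2 (network and broadcast)
Usable hosts: 1048574


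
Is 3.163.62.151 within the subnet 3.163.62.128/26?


Subnet network: 3.163.62.128
Test IP AND mask: 3.163.62.128
Yes, 3.163.62.151 is in 3.163.62.128/26


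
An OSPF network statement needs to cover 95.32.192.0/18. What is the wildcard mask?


Subnet mask: 255.255.192.0
Wildcard = 255.255.255.255 - subnet mask
255 - 255 = 0
255 - 255 = 0
255 - 192 = 63
255 - 0 = 255
Wildcard: 0.0.63.255


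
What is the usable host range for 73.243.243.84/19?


Network: 73.243.224.0
Broadcast: 73.243.255.255
First usable = network + 1
Last usable = broadcast - 1
Range: 73.243.224.1 to 73.243.255.254


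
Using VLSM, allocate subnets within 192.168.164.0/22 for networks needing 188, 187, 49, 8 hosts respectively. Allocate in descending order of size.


188 hosts -> /24 (254 usable): 192.168.164.0/24
187 hosts -> /24 (254 usable): 192.168.165.0/24
49 hosts -> /26 (62 usable): 192.168.166.0/26
8 hosts -> /28 (14 usable): 192.168.166.64/28
Allocation: 192.168.164.0/24 (188 hosts, 254 usable); 192.168.165.0/24 (187 hosts, 254 usable); 192.168.166.0/26 (49 hosts, 62 usable); 192.168.166.64/28 (8 hosts, 14 usable)


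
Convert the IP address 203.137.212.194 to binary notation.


203 = 11001011
137 = 10001001
212 = 11010100
194 = 11000010
Binary: 11001011.10001001.11010100.11000010


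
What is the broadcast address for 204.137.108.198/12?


Network: 204.128.0.0/12
Host bits = 20
Set all host bits to 1:
Broadcast: 204.143.255.255


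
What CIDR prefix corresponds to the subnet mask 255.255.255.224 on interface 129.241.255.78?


Binary: 11111111.11111111.11111111.11100000
Count leading 1s
Prefix: /27


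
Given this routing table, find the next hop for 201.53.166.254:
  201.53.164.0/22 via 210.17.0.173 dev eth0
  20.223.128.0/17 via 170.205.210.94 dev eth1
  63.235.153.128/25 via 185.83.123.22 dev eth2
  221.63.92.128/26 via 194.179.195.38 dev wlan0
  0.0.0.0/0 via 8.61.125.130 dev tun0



Longest prefix match for 201.53.166.254:
  /22 201.53.164.0: MATCH
  /17 20.223.128.0: no
  /25 63.235.153.128: no
  /26 221.63.92.128: no
  /0 0.0.0.0: MATCH
Selected: next-hop 210.17.0.173 via eth0 (matched /22)


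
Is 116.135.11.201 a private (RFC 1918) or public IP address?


RFC 1918 private ranges:
  10.0.0.0/8 (10.0.0.0 - 10.255.255.255)
  172.16.0.0/12 (172.16.0.0 - 172.31.255.255)
  192.168.0.0/16 (192.168.0.0 - 192.168.255.255)
Public (not in any RFC 1918 range)


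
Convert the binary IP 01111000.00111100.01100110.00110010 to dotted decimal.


01111000 = 120
00111100 = 60
01100110 = 102
00110010 = 50
IP: 120.60.102.50


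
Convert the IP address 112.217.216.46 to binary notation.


112 = 01110000
217 = 11011001
216 = 11011000
46 = 00101110
Binary: 01110000.11011001.11011000.00101110


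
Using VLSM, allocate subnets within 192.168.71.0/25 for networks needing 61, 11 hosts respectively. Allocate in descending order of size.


61 hosts -> /26 (62 usable): 192.168.71.0/26
11 hosts -> /28 (14 usable): 192.168.71.64/28
Allocation: 192.168.71.0/26 (61 hosts, 62 usable); 192.168.71.64/28 (11 hosts, 14 usable)


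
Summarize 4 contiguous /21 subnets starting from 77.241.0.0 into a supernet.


Original prefix: /21
Number of subnets: 4 = 2^2
New prefix = 21 - 2 = 19
Supernet: 77.241.0.0/19


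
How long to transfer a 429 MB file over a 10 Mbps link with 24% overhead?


Effective throughput = 10 * (1 - 24/100) = 7.6 Mbps
File size in Mb = 429 * 8 = 3432 Mb
Time = 3432 / 7.6
Time = 451.5789 seconds


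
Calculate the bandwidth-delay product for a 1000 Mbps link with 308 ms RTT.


BDP = bandwidth * RTT
= 1000 Mbps * 308 ms
= 1000 * 1e6 * 308 / 1000 bits
= 308000000 bits
= 38500000 bytes
= 37597.6562 KB
BDP = 308000000 bits (38500000 bytes)


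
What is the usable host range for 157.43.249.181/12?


Network: 157.32.0.0
Broadcast: 157.47.255.255
First usable = network + 1
Last usable = broadcast - 1
Range: 157.32.0.1 to 157.47.255.254


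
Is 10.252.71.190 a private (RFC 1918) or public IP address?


RFC 1918 private ranges:
  10.0.0.0/8 (10.0.0.0 - 10.255.255.255)
  172.16.0.0/12 (172.16.0.0 - 172.31.255.255)
  192.168.0.0/16 (192.168.0.0 - 192.168.255.255)
Private (in 10.0.0.0/8)


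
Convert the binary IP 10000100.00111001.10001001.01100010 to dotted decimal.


10000100 = 132
00111001 = 57
10001001 = 137
01100010 = 98
IP: 132.57.137.98


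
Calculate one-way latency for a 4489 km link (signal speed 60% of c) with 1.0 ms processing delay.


Speed = 0.6 * 3e5 km/s = 180000 km/s
Propagation delay = 4489 / 180000 = 0.0249 s = 24.9389 ms
Processing delay = 1.0 ms
Total one-way latency = 25.9389 ms


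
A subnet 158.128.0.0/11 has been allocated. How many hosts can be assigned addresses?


Host bits = 32 - 11 = 21
Total addresses = 2^21 = 2097152
Usable = total - 2 (network and broadcast)
Usable hosts: 2097150


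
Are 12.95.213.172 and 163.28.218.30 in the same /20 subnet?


Mask: 255.255.240.0
12.95.213.172 AND mask = 12.95.208.0
163.28.218.30 AND mask = 163.28.208.0
No, different subnets (12.95.208.0 vs 163.28.208.0)


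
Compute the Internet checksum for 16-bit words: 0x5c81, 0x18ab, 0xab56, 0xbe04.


Sum all words (with carry folding):
+ 0x5c81 = 0x5c81
+ 0x18ab = 0x752c
+ 0xab56 = 0x2083
+ 0xbe04 = 0xde87
One's complement: ~0xde87
Checksum = 0x2178


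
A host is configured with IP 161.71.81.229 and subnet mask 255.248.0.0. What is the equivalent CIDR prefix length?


Binary: 11111111.11111000.00000000.00000000
Count leading 1s
Prefix: /13


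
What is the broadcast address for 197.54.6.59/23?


Network: 197.54.6.0/23
Host bits = 9
Set all host bits to 1:
Broadcast: 197.54.7.255


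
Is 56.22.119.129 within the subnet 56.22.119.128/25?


Subnet network: 56.22.119.128
Test IP AND mask: 56.22.119.128
Yes, 56.22.119.129 is in 56.22.119.128/25


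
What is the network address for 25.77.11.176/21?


IP:   00011001.01001101.00001011.10110000
Mask: 11111111.11111111.11111000.00000000
AND operation:
Net:  00011001.01001101.00001000.00000000
Network: 25.77.8.0/21


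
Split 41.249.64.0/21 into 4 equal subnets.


New prefix = 21 + 2 = 23
Each subnet has 512 addresses
  41.249.64.0/23
  41.249.66.0/23
  41.249.68.0/23
  41.249.70.0/23
Subnets: 41.249.64.0/23, 41.249.66.0/23, 41.249.68.0/23, 41.249.70.0/23


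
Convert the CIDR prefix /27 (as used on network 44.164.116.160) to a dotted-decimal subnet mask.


/27 means 27 network bits, 5 host bits
Binary: 11111111111111111111111111100000
Mask: 255.255.255.224


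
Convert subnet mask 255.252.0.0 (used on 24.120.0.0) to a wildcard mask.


Subnet mask: 255.252.0.0
Wildcard = 255.255.255.255 - subnet mask
255 - 255 = 0
255 - 252 = 3
255 - 0 = 255
255 - 0 = 255
Wildcard: 0.3.255.255


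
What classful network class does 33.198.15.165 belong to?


First octet: 33
Binary: 00100001
0xxxxxxx -> Class A (1-126)
Class A, default mask 255.0.0.0 (/8)


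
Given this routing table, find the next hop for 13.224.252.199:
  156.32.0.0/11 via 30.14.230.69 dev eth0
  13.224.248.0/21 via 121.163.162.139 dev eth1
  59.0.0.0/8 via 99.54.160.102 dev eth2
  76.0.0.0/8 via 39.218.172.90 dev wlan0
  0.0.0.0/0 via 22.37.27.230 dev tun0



Longest prefix match for 13.224.252.199:
  /11 156.32.0.0: no
  /21 13.224.248.0: MATCH
  /8 59.0.0.0: no
  /8 76.0.0.0: no
  /0 0.0.0.0: MATCH
Selected: next-hop 121.163.162.139 via eth1 (matched /21)


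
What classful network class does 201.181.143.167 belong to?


First octet: 201
Binary: 11001001
110xxxxx -> Class C (192-223)
Class C, default mask 255.255.255.0 (/24)


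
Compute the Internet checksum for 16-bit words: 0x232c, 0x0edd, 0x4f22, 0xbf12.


Sum all words (with carry folding):
+ 0x232c = 0x232c
+ 0x0edd = 0x3209
+ 0x4f22 = 0x812b
+ 0xbf12 = 0x403e
One's complement: ~0x403e
Checksum = 0xbfc1


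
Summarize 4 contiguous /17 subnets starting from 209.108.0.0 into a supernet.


Original prefix: /17
Number of subnets: 4 = 2^2
New prefix = 17 - 2 = 15
Supernet: 209.108.0.0/15


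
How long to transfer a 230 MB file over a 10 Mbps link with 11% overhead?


Effective throughput = 10 * (1 - 11/100) = 8.9 Mbps
File size in Mb = 230 * 8 = 1840 Mb
Time = 1840 / 8.9
Time = 206.7416 seconds


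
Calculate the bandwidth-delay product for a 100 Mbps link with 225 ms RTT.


BDP = bandwidth * RTT
= 100 Mbps * 225 ms
= 100 * 1e6 * 225 / 1000 bits
= 22500000 bits
= 2812500 bytes
= 2746.582 KB
BDP = 22500000 bits (2812500 bytes)


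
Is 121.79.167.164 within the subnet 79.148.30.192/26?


Subnet network: 79.148.30.192
Test IP AND mask: 121.79.167.128
No, 121.79.167.164 is not in 79.148.30.192/26


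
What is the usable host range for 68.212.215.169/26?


Network: 68.212.215.128
Broadcast: 68.212.215.191
First usable = network + 1
Last usable = broadcast - 1
Range: 68.212.215.129 to 68.212.215.190


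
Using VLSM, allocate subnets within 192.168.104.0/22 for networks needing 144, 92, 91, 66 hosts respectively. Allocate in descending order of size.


144 hosts -> /24 (254 usable): 192.168.104.0/24
92 hosts -> /25 (126 usable): 192.168.105.0/25
91 hosts -> /25 (126 usable): 192.168.105.128/25
66 hosts -> /25 (126 usable): 192.168.106.0/25
Allocation: 192.168.104.0/24 (144 hosts, 254 usable); 192.168.105.0/25 (92 hosts, 126 usable); 192.168.105.128/25 (91 hosts, 126 usable); 192.168.106.0/25 (66 hosts, 126 usable)


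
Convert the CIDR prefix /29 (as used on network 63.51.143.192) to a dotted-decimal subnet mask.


/29 means 29 network bits, 3 host bits
Binary: 11111111111111111111111111111000
Mask: 255.255.255.248


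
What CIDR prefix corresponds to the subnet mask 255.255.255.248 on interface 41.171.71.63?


Binary: 11111111.11111111.11111111.11111000
Count leading 1s
Prefix: /29


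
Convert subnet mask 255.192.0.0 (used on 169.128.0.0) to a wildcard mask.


Subnet mask: 255.192.0.0
Wildcard = 255.255.255.255 - subnet mask
255 - 255 = 0
255 - 192 = 63
255 - 0 = 255
255 - 0 = 255
Wildcard: 0.63.255.255


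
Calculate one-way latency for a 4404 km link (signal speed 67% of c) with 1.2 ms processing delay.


Speed = 0.67 * 3e5 km/s = 201000 km/s
Propagation delay = 4404 / 201000 = 0.0219 s = 21.9104 ms
Processing delay = 1.2 ms
Total one-way latency = 23.1104 ms


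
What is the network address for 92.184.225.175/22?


IP:   01011100.10111000.11100001.10101111
Mask: 11111111.11111111.11111100.00000000
AND operation:
Net:  01011100.10111000.11100000.00000000
Network: 92.184.224.0/22


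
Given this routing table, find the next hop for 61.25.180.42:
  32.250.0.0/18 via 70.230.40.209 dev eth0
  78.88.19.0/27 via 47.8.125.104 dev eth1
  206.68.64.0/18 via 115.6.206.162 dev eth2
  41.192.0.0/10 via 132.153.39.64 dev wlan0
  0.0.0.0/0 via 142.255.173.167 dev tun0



Longest prefix match for 61.25.180.42:
  /18 32.250.0.0: no
  /27 78.88.19.0: no
  /18 206.68.64.0: no
  /10 41.192.0.0: no
  /0 0.0.0.0: MATCH
Selected: next-hop 142.255.173.167 via tun0 (matched /0)


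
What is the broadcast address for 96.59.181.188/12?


Network: 96.48.0.0/12
Host bits = 20
Set all host bits to 1:
Broadcast: 96.63.255.255


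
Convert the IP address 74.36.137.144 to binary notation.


74 = 01001010
36 = 00100100
137 = 10001001
144 = 10010000
Binary: 01001010.00100100.10001001.10010000


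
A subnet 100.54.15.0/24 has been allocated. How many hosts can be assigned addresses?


Host bits = 32 - 24 = 8
Total addresses = 2^8 = 256
Usable = total - 2 (network and broadcast)
Usable hosts: 254


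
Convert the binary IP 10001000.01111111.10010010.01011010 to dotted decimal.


10001000 = 136
01111111 = 127
10010010 = 146
01011010 = 90
IP: 136.127.146.90


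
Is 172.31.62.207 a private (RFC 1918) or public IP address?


RFC 1918 private ranges:
  10.0.0.0/8 (10.0.0.0 - 10.255.255.255)
  172.16.0.0/12 (172.16.0.0 - 172.31.255.255)
  192.168.0.0/16 (192.168.0.0 - 192.168.255.255)
Private (in 172.16.0.0/12)


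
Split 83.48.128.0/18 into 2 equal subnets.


New prefix = 18 + 1 = 19
Each subnet has 8192 addresses
  83.48.128.0/19
  83.48.160.0/19
Subnets: 83.48.128.0/19, 83.48.160.0/19


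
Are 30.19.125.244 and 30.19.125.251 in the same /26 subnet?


Mask: 255.255.255.192
30.19.125.244 AND mask = 30.19.125.192
30.19.125.251 AND mask = 30.19.125.192
Yes, same subnet (30.19.125.192)


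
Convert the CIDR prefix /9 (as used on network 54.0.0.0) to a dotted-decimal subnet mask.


/9 means 9 network bits, 23 host bits
Binary: 11111111100000000000000000000000
Mask: 255.128.0.0


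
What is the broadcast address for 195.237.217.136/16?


Network: 195.237.0.0/16
Host bits = 16
Set all host bits to 1:
Broadcast: 195.237.255.255


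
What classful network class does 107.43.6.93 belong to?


First octet: 107
Binary: 01101011
0xxxxxxx -> Class A (1-126)
Class A, default mask 255.0.0.0 (/8)


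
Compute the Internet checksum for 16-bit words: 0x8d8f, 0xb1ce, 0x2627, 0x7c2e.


Sum all words (with carry folding):
+ 0x8d8f = 0x8d8f
+ 0xb1ce = 0x3f5e
+ 0x2627 = 0x6585
+ 0x7c2e = 0xe1b3
One's complement: ~0xe1b3
Checksum = 0x1e4c


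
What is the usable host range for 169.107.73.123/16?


Network: 169.107.0.0
Broadcast: 169.107.255.255
First usable = network + 1
Last usable = broadcast - 1
Range: 169.107.0.1 to 169.107.255.254


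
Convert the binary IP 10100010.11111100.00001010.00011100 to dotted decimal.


10100010 = 162
11111100 = 252
00001010 = 10
00011100 = 28
IP: 162.252.10.28


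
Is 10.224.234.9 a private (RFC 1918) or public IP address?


RFC 1918 private ranges:
  10.0.0.0/8 (10.0.0.0 - 10.255.255.255)
  172.16.0.0/12 (172.16.0.0 - 172.31.255.255)
  192.168.0.0/16 (192.168.0.0 - 192.168.255.255)
Private (in 10.0.0.0/8)


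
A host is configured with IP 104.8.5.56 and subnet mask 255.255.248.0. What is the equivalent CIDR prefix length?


Binary: 11111111.11111111.11111000.00000000
Count leading 1s
Prefix: /21


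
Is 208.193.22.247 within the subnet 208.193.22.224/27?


Subnet network: 208.193.22.224
Test IP AND mask: 208.193.22.224
Yes, 208.193.22.247 is in 208.193.22.224/27


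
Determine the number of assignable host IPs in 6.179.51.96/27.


Host bits = 32 - 27 = 5
Total addresses = 2^5 = 32
Usable = total - 2 (network and broadcast)
Usable hosts: 30


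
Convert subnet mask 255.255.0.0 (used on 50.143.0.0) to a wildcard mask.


Subnet mask: 255.255.0.0
Wildcard = 255.255.255.255 - subnet mask
255 - 255 = 0
255 - 255 = 0
255 - 0 = 255
255 - 0 = 255
Wildcard: 0.0.255.255


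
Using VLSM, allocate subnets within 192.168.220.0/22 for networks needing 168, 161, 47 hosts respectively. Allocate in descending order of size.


168 hosts -> /24 (254 usable): 192.168.220.0/24
161 hosts -> /24 (254 usable): 192.168.221.0/24
47 hosts -> /26 (62 usable): 192.168.222.0/26
Allocation: 192.168.220.0/24 (168 hosts, 254 usable); 192.168.221.0/24 (161 hosts, 254 usable); 192.168.222.0/26 (47 hosts, 62 usable)


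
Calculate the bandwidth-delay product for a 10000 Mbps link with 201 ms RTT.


BDP = bandwidth * RTT
= 10000 Mbps * 201 ms
= 10000 * 1e6 * 201 / 1000 bits
= 2010000000 bits
= 251250000 bytes
= 245361.3281 KB
BDP = 2010000000 bits (251250000 bytes)


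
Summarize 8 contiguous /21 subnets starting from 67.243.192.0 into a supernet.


Original prefix: /21
Number of subnets: 8 = 2^3
New prefix = 21 - 3 = 18
Supernet: 67.243.192.0/18


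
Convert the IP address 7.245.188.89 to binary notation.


7 = 00000111
245 = 11110101
188 = 10111100
89 = 01011001
Binary: 00000111.11110101.10111100.01011001


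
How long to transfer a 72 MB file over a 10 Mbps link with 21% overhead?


Effective throughput = 10 * (1 - 21/100) = 7.9 Mbps
File size in Mb = 72 * 8 = 576 Mb
Time = 576 / 7.9
Time = 72.9114 seconds


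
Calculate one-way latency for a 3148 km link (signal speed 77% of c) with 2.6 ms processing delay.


Speed = 0.77 * 3e5 km/s = 231000 km/s
Propagation delay = 3148 / 231000 = 0.0136 s = 13.6277 ms
Processing delay = 2.6 ms
Total one-way latency = 16.2277 ms


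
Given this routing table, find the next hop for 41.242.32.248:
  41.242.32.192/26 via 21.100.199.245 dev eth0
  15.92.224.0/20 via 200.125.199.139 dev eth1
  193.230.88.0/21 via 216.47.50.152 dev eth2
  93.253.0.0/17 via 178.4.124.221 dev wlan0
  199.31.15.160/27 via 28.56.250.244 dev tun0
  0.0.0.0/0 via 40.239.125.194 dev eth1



Longest prefix match for 41.242.32.248:
  /26 41.242.32.192: MATCH
  /20 15.92.224.0: no
  /21 193.230.88.0: no
  /17 93.253.0.0: no
  /27 199.31.15.160: no
  /0 0.0.0.0: MATCH
Selected: next-hop 21.100.199.245 via eth0 (matched /26)


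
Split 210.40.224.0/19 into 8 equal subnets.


New prefix = 19 + 3 = 22
Each subnet has 1024 addresses
  210.40.224.0/22
  210.40.228.0/22
  210.40.232.0/22
  210.40.236.0/22
  210.40.240.0/22
  210.40.244.0/22
  210.40.248.0/22
  210.40.252.0/22
Subnets: 210.40.224.0/22, 210.40.228.0/22, 210.40.232.0/22, 210.40.236.0/22, 210.40.240.0/22, 210.40.244.0/22, 210.40.248.0/22, 210.40.252.0/22


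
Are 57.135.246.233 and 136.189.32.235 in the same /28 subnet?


Mask: 255.255.255.240
57.135.246.233 AND mask = 57.135.246.224
136.189.32.235 AND mask = 136.189.32.224
No, different subnets (57.135.246.224 vs 136.189.32.224)


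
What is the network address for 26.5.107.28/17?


IP:   00011010.00000101.01101011.00011100
Mask: 11111111.11111111.10000000.00000000
AND operation:
Net:  00011010.00000101.00000000.00000000
Network: 26.5.0.0/17


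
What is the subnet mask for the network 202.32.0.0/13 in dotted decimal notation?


/13 means 13 network bits, 19 host bits
Binary: 11111111111110000000000000000000
Mask: 255.248.0.0


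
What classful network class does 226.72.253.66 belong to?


First octet: 226
Binary: 11100010
1110xxxx -> Class D (224-239)
Class D (multicast), default mask N/A


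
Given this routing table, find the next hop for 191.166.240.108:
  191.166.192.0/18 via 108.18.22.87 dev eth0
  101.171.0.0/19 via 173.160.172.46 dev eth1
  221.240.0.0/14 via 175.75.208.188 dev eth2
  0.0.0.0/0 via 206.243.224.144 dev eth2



Longest prefix match for 191.166.240.108:
  /18 191.166.192.0: MATCH
  /19 101.171.0.0: no
  /14 221.240.0.0: no
  /0 0.0.0.0: MATCH
Selected: next-hop 108.18.22.87 via eth0 (matched /18)


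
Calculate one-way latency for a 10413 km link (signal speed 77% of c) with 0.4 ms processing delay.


Speed = 0.77 * 3e5 km/s = 231000 km/s
Propagation delay = 10413 / 231000 = 0.0451 s = 45.0779 ms
Processing delay = 0.4 ms
Total one-way latency = 45.4779 ms


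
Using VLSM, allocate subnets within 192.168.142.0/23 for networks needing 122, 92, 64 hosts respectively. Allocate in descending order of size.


122 hosts -> /25 (126 usable): 192.168.142.0/25
92 hosts -> /25 (126 usable): 192.168.142.128/25
64 hosts -> /25 (126 usable): 192.168.143.0/25
Allocation: 192.168.142.0/25 (122 hosts, 126 usable); 192.168.142.128/25 (92 hosts, 126 usable); 192.168.143.0/25 (64 hosts, 126 usable)


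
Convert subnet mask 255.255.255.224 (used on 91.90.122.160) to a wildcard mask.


Subnet mask: 255.255.255.224
Wildcard = 255.255.255.255 - subnet mask
255 - 255 = 0
255 - 255 = 0
255 - 255 = 0
255 - 224 = 31
Wildcard: 0.0.0.31


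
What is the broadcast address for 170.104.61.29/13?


Network: 170.104.0.0/13
Host bits = 19
Set all host bits to 1:
Broadcast: 170.111.255.255


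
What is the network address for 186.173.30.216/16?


IP:   10111010.10101101.00011110.11011000
Mask: 11111111.11111111.00000000.00000000
AND operation:
Net:  10111010.10101101.00000000.00000000
Network: 186.173.0.0/16


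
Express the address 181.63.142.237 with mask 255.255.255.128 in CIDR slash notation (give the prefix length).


Binary: 11111111.11111111.11111111.10000000
Count leading 1s
Prefix: /25


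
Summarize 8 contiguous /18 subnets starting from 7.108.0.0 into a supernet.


Original prefix: /18
Number of subnets: 8 = 2^3
New prefix = 18 - 3 = 15
Supernet: 7.108.0.0/15


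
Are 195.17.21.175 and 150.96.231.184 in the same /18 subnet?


Mask: 255.255.192.0
195.17.21.175 AND mask = 195.17.0.0
150.96.231.184 AND mask = 150.96.192.0
No, different subnets (195.17.0.0 vs 150.96.192.0)


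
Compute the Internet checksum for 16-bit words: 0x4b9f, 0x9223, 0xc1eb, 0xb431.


Sum all words (with carry folding):
+ 0x4b9f = 0x4b9f
+ 0x9223 = 0xddc2
+ 0xc1eb = 0x9fae
+ 0xb431 = 0x53e0
One's complement: ~0x53e0
Checksum = 0xac1f


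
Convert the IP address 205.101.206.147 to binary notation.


205 = 11001101
101 = 01100101
206 = 11001110
147 = 10010011
Binary: 11001101.01100101.11001110.10010011


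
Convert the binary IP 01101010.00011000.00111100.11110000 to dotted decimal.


01101010 = 106
00011000 = 24
00111100 = 60
11110000 = 240
IP: 106.24.60.240


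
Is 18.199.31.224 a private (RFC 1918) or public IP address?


RFC 1918 private ranges:
  10.0.0.0/8 (10.0.0.0 - 10.255.255.255)
  172.16.0.0/12 (172.16.0.0 - 172.31.255.255)
  192.168.0.0/16 (192.168.0.0 - 192.168.255.255)
Public (not in any RFC 1918 range)


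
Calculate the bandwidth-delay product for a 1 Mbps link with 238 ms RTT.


BDP = bandwidth * RTT
= 1 Mbps * 238 ms
= 1 * 1e6 * 238 / 1000 bits
= 238000 bits
= 29750 bytes
= 29.0527 KB
BDP = 238000 bits (29750 bytes)


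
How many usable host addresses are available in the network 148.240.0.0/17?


Host bits = 32 - 17 = 15
Total addresses = 2^15 = 32768
Usable = total - 2 (network and broadcast)
Usable hosts: 32766


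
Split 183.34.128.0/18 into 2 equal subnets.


New prefix = 18 + 1 = 19
Each subnet has 8192 addresses
  183.34.128.0/19
  183.34.160.0/19
Subnets: 183.34.128.0/19, 183.34.160.0/19


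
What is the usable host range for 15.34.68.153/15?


Network: 15.34.0.0
Broadcast: 15.35.255.255
First usable = network + 1
Last usable = broadcast - 1
Range: 15.34.0.1 to 15.35.255.254


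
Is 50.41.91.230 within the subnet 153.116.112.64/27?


Subnet network: 153.116.112.64
Test IP AND mask: 50.41.91.224
No, 50.41.91.230 is not in 153.116.112.64/27


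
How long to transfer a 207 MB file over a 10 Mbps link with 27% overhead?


Effective throughput = 10 * (1 - 27/100) = 7.3 Mbps
File size in Mb = 207 * 8 = 1656 Mb
Time = 1656 / 7.3
Time = 226.8493 seconds


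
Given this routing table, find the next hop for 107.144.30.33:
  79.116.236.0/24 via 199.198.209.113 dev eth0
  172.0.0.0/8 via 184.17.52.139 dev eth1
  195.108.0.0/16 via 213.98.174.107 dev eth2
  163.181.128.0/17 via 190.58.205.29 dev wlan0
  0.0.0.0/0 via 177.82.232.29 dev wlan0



Longest prefix match for 107.144.30.33:
  /24 79.116.236.0: no
  /8 172.0.0.0: no
  /16 195.108.0.0: no
  /17 163.181.128.0: no
  /0 0.0.0.0: MATCH
Selected: next-hop 177.82.232.29 via wlan0 (matched /0)


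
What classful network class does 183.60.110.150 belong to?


First octet: 183
Binary: 10110111
10xxxxxx -> Class B (128-191)
Class B, default mask 255.255.0.0 (/16)


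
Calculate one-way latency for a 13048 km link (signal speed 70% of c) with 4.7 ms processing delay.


Speed = 0.7 * 3e5 km/s = 210000 km/s
Propagation delay = 13048 / 210000 = 0.0621 s = 62.1333 ms
Processing delay = 4.7 ms
Total one-way latency = 66.8333 ms


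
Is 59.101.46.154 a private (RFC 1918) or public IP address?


RFC 1918 private ranges:
  10.0.0.0/8 (10.0.0.0 - 10.255.255.255)
  172.16.0.0/12 (172.16.0.0 - 172.31.255.255)
  192.168.0.0/16 (192.168.0.0 - 192.168.255.255)
Public (not in any RFC 1918 range)


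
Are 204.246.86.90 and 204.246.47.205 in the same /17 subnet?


Mask: 255.255.128.0
204.246.86.90 AND mask = 204.246.0.0
204.246.47.205 AND mask = 204.246.0.0
Yes, same subnet (204.246.0.0)


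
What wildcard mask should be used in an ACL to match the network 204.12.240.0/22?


Subnet mask: 255.255.252.0
Wildcard = 255.255.255.255 - subnet mask
255 - 255 = 0
255 - 255 = 0
255 - 252 = 3
255 - 0 = 255
Wildcard: 0.0.3.255


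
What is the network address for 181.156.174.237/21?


IP:   10110101.10011100.10101110.11101101
Mask: 11111111.11111111.11111000.00000000
AND operation:
Net:  10110101.10011100.10101000.00000000
Network: 181.156.168.0/21


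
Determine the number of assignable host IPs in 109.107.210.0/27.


Host bits = 32 - 27 = 5
Total addresses = 2^5 = 32
Usable = total - 2 (network and broadcast)
Usable hosts: 30


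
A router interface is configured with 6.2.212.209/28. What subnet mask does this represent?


/28 means 28 network bits, 4 host bits
Binary: 11111111111111111111111111110000
Mask: 255.255.255.240


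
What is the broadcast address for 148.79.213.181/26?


Network: 148.79.213.128/26
Host bits = 6
Set all host bits to 1:
Broadcast: 148.79.213.191


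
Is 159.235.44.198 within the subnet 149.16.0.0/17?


Subnet network: 149.16.0.0
Test IP AND mask: 159.235.0.0
No, 159.235.44.198 is not in 149.16.0.0/17


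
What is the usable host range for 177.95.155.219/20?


Network: 177.95.144.0
Broadcast: 177.95.159.255
First usable = network + 1
Last usable = broadcast - 1
Range: 177.95.144.1 to 177.95.159.254


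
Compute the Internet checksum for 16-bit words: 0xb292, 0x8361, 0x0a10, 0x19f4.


Sum all words (with carry folding):
+ 0xb292 = 0xb292
+ 0x8361 = 0x35f4
+ 0x0a10 = 0x4004
+ 0x19f4 = 0x59f8
One's complement: ~0x59f8
Checksum = 0xa607


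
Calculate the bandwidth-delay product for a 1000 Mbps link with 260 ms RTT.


BDP = bandwidth * RTT
= 1000 Mbps * 260 ms
= 1000 * 1e6 * 260 / 1000 bits
= 260000000 bits
= 32500000 bytes
= 31738.2812 KB
BDP = 260000000 bits (32500000 bytes)


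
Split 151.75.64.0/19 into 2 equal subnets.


New prefix = 19 + 1 = 20
Each subnet has 4096 addresses
  151.75.64.0/20
  151.75.80.0/20
Subnets: 151.75.64.0/20, 151.75.80.0/20


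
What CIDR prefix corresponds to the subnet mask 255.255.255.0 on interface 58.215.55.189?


Binary: 11111111.11111111.11111111.00000000
Count leading 1s
Prefix: /24


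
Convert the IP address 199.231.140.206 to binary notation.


199 = 11000111
231 = 11100111
140 = 10001100
206 = 11001110
Binary: 11000111.11100111.10001100.11001110


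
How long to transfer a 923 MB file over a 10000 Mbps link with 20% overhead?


Effective throughput = 10000 * (1 - 20/100) = 8000 Mbps
File size in Mb = 923 * 8 = 7384 Mb
Time = 7384 / 8000
Time = 0.923 seconds


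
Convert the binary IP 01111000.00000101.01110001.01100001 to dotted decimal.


01111000 = 120
00000101 = 5
01110001 = 113
01100001 = 97
IP: 120.5.113.97


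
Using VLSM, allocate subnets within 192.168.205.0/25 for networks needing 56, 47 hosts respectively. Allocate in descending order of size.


56 hosts -> /26 (62 usable): 192.168.205.0/26
47 hosts -> /26 (62 usable): 192.168.205.64/26
Allocation: 192.168.205.0/26 (56 hosts, 62 usable); 192.168.205.64/26 (47 hosts, 62 usable)


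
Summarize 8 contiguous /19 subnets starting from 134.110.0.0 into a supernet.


Original prefix: /19
Number of subnets: 8 = 2^3
New prefix = 19 - 3 = 16
Supernet: 134.110.0.0/16


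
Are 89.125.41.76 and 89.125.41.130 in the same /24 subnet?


Mask: 255.255.255.0
89.125.41.76 AND mask = 89.125.41.0
89.125.41.130 AND mask = 89.125.41.0
Yes, same subnet (89.125.41.0)


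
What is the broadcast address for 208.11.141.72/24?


Network: 208.11.141.0/24
Host bits = 8
Set all host bits to 1:
Broadcast: 208.11.141.255


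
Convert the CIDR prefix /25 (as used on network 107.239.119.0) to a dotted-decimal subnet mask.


/25 means 25 network bits, 7 host bits
Binary: 11111111111111111111111110000000
Mask: 255.255.255.128


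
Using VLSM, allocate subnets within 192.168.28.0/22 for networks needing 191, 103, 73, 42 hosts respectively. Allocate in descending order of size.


191 hosts -> /24 (254 usable): 192.168.28.0/24
103 hosts -> /25 (126 usable): 192.168.29.0/25
73 hosts -> /25 (126 usable): 192.168.29.128/25
42 hosts -> /26 (62 usable): 192.168.30.0/26
Allocation: 192.168.28.0/24 (191 hosts, 254 usable); 192.168.29.0/25 (103 hosts, 126 usable); 192.168.29.128/25 (73 hosts, 126 usable); 192.168.30.0/26 (42 hosts, 62 usable)


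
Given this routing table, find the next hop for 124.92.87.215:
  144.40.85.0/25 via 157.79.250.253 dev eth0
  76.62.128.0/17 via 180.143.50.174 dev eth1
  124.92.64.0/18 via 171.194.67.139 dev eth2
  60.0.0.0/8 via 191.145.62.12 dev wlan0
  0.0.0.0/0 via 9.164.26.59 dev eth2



Longest prefix match for 124.92.87.215:
  /25 144.40.85.0: no
  /17 76.62.128.0: no
  /18 124.92.64.0: MATCH
  /8 60.0.0.0: no
  /0 0.0.0.0: MATCH
Selected: next-hop 171.194.67.139 via eth2 (matched /18)


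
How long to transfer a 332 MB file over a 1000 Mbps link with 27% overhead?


Effective throughput = 1000 * (1 - 27/100) = 730 Mbps
File size in Mb = 332 * 8 = 2656 Mb
Time = 2656 / 730
Time = 3.6384 seconds


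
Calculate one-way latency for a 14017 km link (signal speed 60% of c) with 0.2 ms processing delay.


Speed = 0.6 * 3e5 km/s = 180000 km/s
Propagation delay = 14017 / 180000 = 0.0779 s = 77.8722 ms
Processing delay = 0.2 ms
Total one-way latency = 78.0722 ms


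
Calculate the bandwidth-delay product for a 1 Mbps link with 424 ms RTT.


BDP = bandwidth * RTT
= 1 Mbps * 424 ms
= 1 * 1e6 * 424 / 1000 bits
= 424000 bits
= 53000 bytes
= 51.7578 KB
BDP = 424000 bits (53000 bytes)


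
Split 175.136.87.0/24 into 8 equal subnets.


New prefix = 24 + 3 = 27
Each subnet has 32 addresses
  175.136.87.0/27
  175.136.87.32/27
  175.136.87.64/27
  175.136.87.96/27
  175.136.87.128/27
  175.136.87.160/27
  175.136.87.192/27
  175.136.87.224/27
Subnets: 175.136.87.0/27, 175.136.87.32/27, 175.136.87.64/27, 175.136.87.96/27, 175.136.87.128/27, 175.136.87.160/27, 175.136.87.192/27, 175.136.87.224/27


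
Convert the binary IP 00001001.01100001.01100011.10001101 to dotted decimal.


00001001 = 9
01100001 = 97
01100011 = 99
10001101 = 141
IP: 9.97.99.141


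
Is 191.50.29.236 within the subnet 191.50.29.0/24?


Subnet network: 191.50.29.0
Test IP AND mask: 191.50.29.0
Yes, 191.50.29.236 is in 191.50.29.0/24


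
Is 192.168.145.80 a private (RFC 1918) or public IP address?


RFC 1918 private ranges:
  10.0.0.0/8 (10.0.0.0 - 10.255.255.255)
  172.16.0.0/12 (172.16.0.0 - 172.31.255.255)
  192.168.0.0/16 (192.168.0.0 - 192.168.255.255)
Private (in 192.168.0.0/16)


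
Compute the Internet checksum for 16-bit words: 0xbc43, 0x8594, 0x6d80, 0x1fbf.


Sum all words (with carry folding):
+ 0xbc43 = 0xbc43
+ 0x8594 = 0x41d8
+ 0x6d80 = 0xaf58
+ 0x1fbf = 0xcf17
One's complement: ~0xcf17
Checksum = 0x30e8


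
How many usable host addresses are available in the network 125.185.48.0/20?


Host bits = 32 - 20 = 12
Total addresses = 2^12 = 4096
Usable = total - 2 (network and broadcast)
Usable hosts: 4094


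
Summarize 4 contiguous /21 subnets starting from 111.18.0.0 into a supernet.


Original prefix: /21
Number of subnets: 4 = 2^2
New prefix = 21 - 2 = 19
Supernet: 111.18.0.0/19


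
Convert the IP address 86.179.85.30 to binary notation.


86 = 01010110
179 = 10110011
85 = 01010101
30 = 00011110
Binary: 01010110.10110011.01010101.00011110


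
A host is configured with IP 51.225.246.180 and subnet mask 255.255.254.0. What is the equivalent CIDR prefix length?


Binary: 11111111.11111111.11111110.00000000
Count leading 1s
Prefix: /23


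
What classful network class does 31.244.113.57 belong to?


First octet: 31
Binary: 00011111
0xxxxxxx -> Class A (1-126)
Class A, default mask 255.0.0.0 (/8)


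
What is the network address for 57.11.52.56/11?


IP:   00111001.00001011.00110100.00111000
Mask: 11111111.11100000.00000000.00000000
AND operation:
Net:  00111001.00000000.00000000.00000000
Network: 57.0.0.0/11


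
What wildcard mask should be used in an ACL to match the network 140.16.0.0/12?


Subnet mask: 255.240.0.0
Wildcard = 255.255.255.255 - subnet mask
255 - 255 = 0
255 - 240 = 15
255 - 0 = 255
255 - 0 = 255
Wildcard: 0.15.255.255


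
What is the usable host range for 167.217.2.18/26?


Network: 167.217.2.0
Broadcast: 167.217.2.63
First usable = network + 1
Last usable = broadcast - 1
Range: 167.217.2.1 to 167.217.2.62


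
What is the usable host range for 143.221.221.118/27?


Network: 143.221.221.96
Broadcast: 143.221.221.127
First usable = network + 1
Last usable = broadcast - 1
Range: 143.221.221.97 to 143.221.221.126


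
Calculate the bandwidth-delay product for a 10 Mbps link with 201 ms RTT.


BDP = bandwidth * RTT
= 10 Mbps * 201 ms
= 10 * 1e6 * 201 / 1000 bits
= 2010000 bits
= 251250 bytes
= 245.3613 KB
BDP = 2010000 bits (251250 bytes)


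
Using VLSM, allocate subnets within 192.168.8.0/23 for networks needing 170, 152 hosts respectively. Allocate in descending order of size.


170 hosts -> /24 (254 usable): 192.168.8.0/24
152 hosts -> /24 (254 usable): 192.168.9.0/24
Allocation: 192.168.8.0/24 (170 hosts, 254 usable); 192.168.9.0/24 (152 hosts, 254 usable)


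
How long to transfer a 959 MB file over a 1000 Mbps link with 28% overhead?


Effective throughput = 1000 * (1 - 28/100) = 720 Mbps
File size in Mb = 959 * 8 = 7672 Mb
Time = 7672 / 720
Time = 10.6556 seconds


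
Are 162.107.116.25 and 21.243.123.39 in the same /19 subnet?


Mask: 255.255.224.0
162.107.116.25 AND mask = 162.107.96.0
21.243.123.39 AND mask = 21.243.96.0
No, different subnets (162.107.96.0 vs 21.243.96.0)


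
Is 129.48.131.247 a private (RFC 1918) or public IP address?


RFC 1918 private ranges:
  10.0.0.0/8 (10.0.0.0 - 10.255.255.255)
  172.16.0.0/12 (172.16.0.0 - 172.31.255.255)
  192.168.0.0/16 (192.168.0.0 - 192.168.255.255)
Public (not in any RFC 1918 range)


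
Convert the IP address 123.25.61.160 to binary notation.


123 = 01111011
25 = 00011001
61 = 00111101
160 = 10100000
Binary: 01111011.00011001.00111101.10100000


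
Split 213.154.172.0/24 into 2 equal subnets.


New prefix = 24 + 1 = 25
Each subnet has 128 addresses
  213.154.172.0/25
  213.154.172.128/25
Subnets: 213.154.172.0/25, 213.154.172.128/25


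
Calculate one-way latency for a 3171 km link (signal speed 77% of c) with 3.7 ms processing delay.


Speed = 0.77 * 3e5 km/s = 231000 km/s
Propagation delay = 3171 / 231000 = 0.0137 s = 13.7273 ms
Processing delay = 3.7 ms
Total one-way latency = 17.4273 ms


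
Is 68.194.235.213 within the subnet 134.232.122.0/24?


Subnet network: 134.232.122.0
Test IP AND mask: 68.194.235.0
No, 68.194.235.213 is not in 134.232.122.0/24


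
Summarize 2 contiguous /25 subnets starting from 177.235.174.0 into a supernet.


Original prefix: /25
Number of subnets: 2 = 2^1
New prefix = 25 - 1 = 24
Supernet: 177.235.174.0/24


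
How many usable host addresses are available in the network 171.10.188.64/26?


Host bits = 32 - 26 = 6
Total addresses = 2^6 = 64
Usable = total - 2 (network and broadcast)
Usable hosts: 62


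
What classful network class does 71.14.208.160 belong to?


First octet: 71
Binary: 01000111
0xxxxxxx -> Class A (1-126)
Class A, default mask 255.0.0.0 (/8)


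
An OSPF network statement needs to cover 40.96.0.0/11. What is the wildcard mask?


Subnet mask: 255.224.0.0
Wildcard = 255.255.255.255 - subnet mask
255 - 255 = 0
255 - 224 = 31
255 - 0 = 255
255 - 0 = 255
Wildcard: 0.31.255.255


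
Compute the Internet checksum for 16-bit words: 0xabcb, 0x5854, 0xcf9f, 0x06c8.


Sum all words (with carry folding):
+ 0xabcb = 0xabcb
+ 0x5854 = 0x0420
+ 0xcf9f = 0xd3bf
+ 0x06c8 = 0xda87
One's complement: ~0xda87
Checksum = 0x2578


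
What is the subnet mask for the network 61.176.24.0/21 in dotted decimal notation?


/21 means 21 network bits, 11 host bits
Binary: 11111111111111111111100000000000
Mask: 255.255.248.0


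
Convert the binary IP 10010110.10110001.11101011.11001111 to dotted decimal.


10010110 = 150
10110001 = 177
11101011 = 235
11001111 = 207
IP: 150.177.235.207


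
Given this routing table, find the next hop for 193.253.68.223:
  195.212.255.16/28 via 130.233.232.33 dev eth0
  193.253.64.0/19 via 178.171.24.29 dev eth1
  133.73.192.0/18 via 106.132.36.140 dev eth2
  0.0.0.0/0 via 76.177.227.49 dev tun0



Longest prefix match for 193.253.68.223:
  /28 195.212.255.16: no
  /19 193.253.64.0: MATCH
  /18 133.73.192.0: no
  /0 0.0.0.0: MATCH
Selected: next-hop 178.171.24.29 via eth1 (matched /19)


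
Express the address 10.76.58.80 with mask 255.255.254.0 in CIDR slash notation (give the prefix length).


Binary: 11111111.11111111.11111110.00000000
Count leading 1s
Prefix: /23


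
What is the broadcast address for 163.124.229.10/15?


Network: 163.124.0.0/15
Host bits = 17
Set all host bits to 1:
Broadcast: 163.125.255.255


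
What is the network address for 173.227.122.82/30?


IP:   10101101.11100011.01111010.01010010
Mask: 11111111.11111111.11111111.11111100
AND operation:
Net:  10101101.11100011.01111010.01010000
Network: 173.227.122.80/30


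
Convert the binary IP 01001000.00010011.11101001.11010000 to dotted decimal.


01001000 = 72
00010011 = 19
11101001 = 233
11010000 = 208
IP: 72.19.233.208


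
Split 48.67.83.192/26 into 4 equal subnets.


New prefix = 26 + 2 = 28
Each subnet has 16 addresses
  48.67.83.192/28
  48.67.83.208/28
  48.67.83.224/28
  48.67.83.240/28
Subnets: 48.67.83.192/28, 48.67.83.208/28, 48.67.83.224/28, 48.67.83.240/28
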